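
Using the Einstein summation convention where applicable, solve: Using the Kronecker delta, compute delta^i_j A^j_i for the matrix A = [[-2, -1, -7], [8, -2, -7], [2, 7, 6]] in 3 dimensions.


The contraction (trace) of a rank-2 tensor is the sum of its diagonal elements.
Diagonal entries: A[1,1] = -2, A[2,2] = -2, A[3,3] = 6
Tr(A) = -2 + -2 + 6 = 2

2


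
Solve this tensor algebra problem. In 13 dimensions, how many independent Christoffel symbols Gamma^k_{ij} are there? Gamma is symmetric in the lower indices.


Christoffel symbols Gamma^k_{ij} are symmetric in i,j, so there are d * d(d+1)/2 independent symbols.
d = 13
d(d+1)/2 = 13 * 14 / 2 = 91
Total = 13 * 91 = 1183

1183


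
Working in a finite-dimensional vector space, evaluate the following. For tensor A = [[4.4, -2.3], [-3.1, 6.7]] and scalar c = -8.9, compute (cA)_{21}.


Scalar multiplication: (cA)_{ij} = c * A_{ij}.
c = -8.9
A_{21} = -3.1
(cA)_{21} = -8.9 * -3.1 = 27.59

27.59


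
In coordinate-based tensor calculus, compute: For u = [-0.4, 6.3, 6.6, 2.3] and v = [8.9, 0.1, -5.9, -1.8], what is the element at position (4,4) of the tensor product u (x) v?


The outer product entry T_{ij} = u_i * v_j.
We need i=4, j=4.
u_4 = 2.3, v_4 = -1.8
T_{4,4} = 2.3 * -1.8 = -4.14

-4.14


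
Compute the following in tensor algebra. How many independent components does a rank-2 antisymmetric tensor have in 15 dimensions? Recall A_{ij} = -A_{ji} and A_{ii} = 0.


An antisymmetric rank-2 tensor satisfies A_{ij} = -A_{ji}, so diagonal entries are zero.
The independent components are the upper-triangular entries: C(n, 2) = n(n-1)/2.
n = 15
C(15, 2) = 15 * 14 / 2 = 210 / 2 = 105

105


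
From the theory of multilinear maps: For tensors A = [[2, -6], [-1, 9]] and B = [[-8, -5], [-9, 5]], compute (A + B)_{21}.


Tensor addition is component-wise: (A + B)_{ij} = A_{ij} + B_{ij}.
A_{21} = -1
B_{21} = -9
(A + B)_{21} = -1 + -9 = -10

-10


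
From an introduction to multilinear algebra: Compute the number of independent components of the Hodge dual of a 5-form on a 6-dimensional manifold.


The Hodge dual of a p-form on an n-dimensional manifold is an (n-p)-form.
n = 6, p = 5, so dual degree = 6 - 5 = 1
The number of components is C(n, n-p) = C(6, 1) = 6

6


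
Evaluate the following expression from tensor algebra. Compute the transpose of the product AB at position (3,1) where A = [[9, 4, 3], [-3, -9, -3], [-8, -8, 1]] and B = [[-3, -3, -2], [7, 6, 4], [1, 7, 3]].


(AB)^T_{ij} = (AB)_{ji} = sum_k A_{jk} B_{ki}.
For i=3, j=1 we need (AB)_{13}:
A_{11} * B_{13} = 9 * -2 = -18
A_{12} * B_{23} = 4 * 4 = 16
A_{13} * B_{33} = 3 * 3 = 9
Sum = -18 + 16 + 9 = 7

7


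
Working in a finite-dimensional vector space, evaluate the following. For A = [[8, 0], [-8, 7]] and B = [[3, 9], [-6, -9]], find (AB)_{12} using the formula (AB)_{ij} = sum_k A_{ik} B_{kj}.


(AB)_{ij} = sum_k A_{ik} B_{kj}.
For i=1, j=2:
A_{11} * B_{12} = 8 * 9 = 72
A_{12} * B_{22} = 0 * -9 = 0
Sum = 72 + 0 = 72

72


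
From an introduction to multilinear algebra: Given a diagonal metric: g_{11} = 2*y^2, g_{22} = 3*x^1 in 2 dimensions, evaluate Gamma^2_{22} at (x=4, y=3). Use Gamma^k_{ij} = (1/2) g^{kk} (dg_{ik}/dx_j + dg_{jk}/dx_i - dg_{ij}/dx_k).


For a diagonal metric, Gamma^k_{ij} = (1/2) g^{kk} (dg_{ik}/dx_j + dg_{jk}/dx_i - dg_{ij}/dx_k).
The metric is diagonal, so g_{ab} = 0 for a != b.
At the given point: g_{11} = 18, g_{22} = 12
g^{22} = 1/12
dg_{22}/dx_2 = dg_{22}/dx_2 = 0
dg_{22}/dx_2 = dg_{22}/dx_2 = 0
dg_{22}/dx_2 = dg_{22}/dx_2 = 0
Numerator = 0 + 0 - 0 = 0
Gamma^2_{22} = 0 / (2 * 12) = 0

0


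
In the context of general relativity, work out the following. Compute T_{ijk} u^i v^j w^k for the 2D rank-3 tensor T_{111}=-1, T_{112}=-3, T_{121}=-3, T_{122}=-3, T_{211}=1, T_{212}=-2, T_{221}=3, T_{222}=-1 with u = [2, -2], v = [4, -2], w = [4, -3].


S = sum over i,j,k of T_{ijk} u_i v_j w_k. Expanding all 8 terms:
T_{111}*u_1*v_1*w_1 = -1*2*4*4 = -32  (running total: -32)
T_{112}*u_1*v_1*w_2 = -3*2*4*-3 = 72  (running total: 40)
T_{121}*u_1*v_2*w_1 = -3*2*-2*4 = 48  (running total: 88)
T_{122}*u_1*v_2*w_2 = -3*2*-2*-3 = -36  (running total: 52)
T_{211}*u_2*v_1*w_1 = 1*-2*4*4 = -32  (running total: 20)
T_{212}*u_2*v_1*w_2 = -2*-2*4*-3 = -48  (running total: -28)
T_{221}*u_2*v_2*w_1 = 3*-2*-2*4 = 48  (running total: 20)
T_{222}*u_2*v_2*w_2 = -1*-2*-2*-3 = 12  (running total: 32)
S = 32

32


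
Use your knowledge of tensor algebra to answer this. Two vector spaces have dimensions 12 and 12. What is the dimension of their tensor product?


The dimension of a tensor product is the product of dimensions.
dim(V) = 12, dim(W) = 12
dim(V (x) W) = 12 * 12 = 144

144


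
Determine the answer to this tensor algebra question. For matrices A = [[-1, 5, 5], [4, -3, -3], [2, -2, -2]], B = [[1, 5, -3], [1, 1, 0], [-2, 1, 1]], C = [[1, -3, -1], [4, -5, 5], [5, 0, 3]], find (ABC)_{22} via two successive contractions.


(ABC)_{22} = sum_m (AB)_{2m} C_{m2}. First compute row 2 of AB.
(AB)_{21} = 4*1 + -3*1 + -3*-2 = 7
(AB)_{22} = 4*5 + -3*1 + -3*1 = 14
(AB)_{23} = 4*-3 + -3*0 + -3*1 = -15
Now contract with column 2 of C:
(AB)_{21} * C_{12} = 7 * -3 = -21
(AB)_{22} * C_{22} = 14 * -5 = -70
(AB)_{23} * C_{32} = -15 * 0 = 0
(ABC)_{22} = -21 + -70 + 0 = -91

-91


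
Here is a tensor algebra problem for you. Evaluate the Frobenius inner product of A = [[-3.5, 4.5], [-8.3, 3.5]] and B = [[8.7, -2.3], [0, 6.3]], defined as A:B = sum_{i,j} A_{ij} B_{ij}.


A:B = sum over all i,j of A_{ij} * B_{ij}.
Row 1: -3.5*8.7=-30.45, 4.5*-2.3=-10.35 => row sum = -40.8
Row 2: -8.3*0=0, 3.5*6.3=22.05 => row sum = 22.05
Total = -40.8 + 22.05 = -18.75

-18.75


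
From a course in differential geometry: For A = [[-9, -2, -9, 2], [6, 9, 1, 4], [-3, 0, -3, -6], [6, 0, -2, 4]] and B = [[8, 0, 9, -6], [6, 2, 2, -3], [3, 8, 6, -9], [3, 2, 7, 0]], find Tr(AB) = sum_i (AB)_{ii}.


Tr(AB) = sum_i (AB)_{ii} where (AB)_{ii} = sum_k A_{ik} B_{ki}.
(AB)_{11} = -9*8 + -2*6 + -9*3 + 2*3 = -105
(AB)_{22} = 6*0 + 9*2 + 1*8 + 4*2 = 34
(AB)_{33} = -3*9 + 0*2 + -3*6 + -6*7 = -87
(AB)_{44} = 6*-6 + 0*-3 + -2*-9 + 4*0 = -18
Tr(AB) = -105 + 34 + -87 + -18 = -176

-176


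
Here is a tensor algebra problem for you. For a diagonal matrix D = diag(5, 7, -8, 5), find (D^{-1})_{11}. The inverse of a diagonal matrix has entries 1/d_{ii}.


For a diagonal matrix, the inverse has entries (D^{-1})_{ii} = 1/d_{ii}.
The diagonal entries are: d_{11} = 5, d_{22} = 7, d_{33} = -8, d_{44} = 5
We need (D^{-1})_{11} = 1/d_{11} = 1/5 = 1/5

1/5


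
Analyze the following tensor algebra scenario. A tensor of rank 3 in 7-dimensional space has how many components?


The number of components of a rank-r tensor in d dimensions is d^r.
Here d = 7 and r = 3.
7^3 = 343

343


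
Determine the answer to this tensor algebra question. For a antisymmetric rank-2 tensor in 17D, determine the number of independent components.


A antisymmetric rank-2 tensor in d dimensions has d(d-1)/2 independent components.
d = 17
d(d-1)/2 = 17 * 16 / 2 = 272 / 2 = 136

136


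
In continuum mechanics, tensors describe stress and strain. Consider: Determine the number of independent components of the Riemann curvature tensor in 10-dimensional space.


The Riemann tensor in d dimensions has d^2(d^2 - 1)/12 independent components.
d = 10, so d^2 = 100
d^2 - 1 = 99
d^2(d^2 - 1) = 100 * 99 = 9900
Divide by 12: 9900 / 12 = 825

825


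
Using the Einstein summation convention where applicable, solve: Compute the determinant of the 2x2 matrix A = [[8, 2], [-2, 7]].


For a 2x2 matrix [[a, b], [c, d]], det = a*d - b*c.
a = 8, b = 2, c = -2, d = 7
a*d = 8 * 7 = 56
b*c = 2 * -2 = -4
det = 56 - -4 = 60

60


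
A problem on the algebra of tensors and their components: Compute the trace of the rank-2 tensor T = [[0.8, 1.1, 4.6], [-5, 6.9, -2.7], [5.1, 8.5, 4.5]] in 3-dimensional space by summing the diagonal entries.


The contraction (trace) of a rank-2 tensor is the sum of its diagonal elements.
Diagonal entries: A[1,1] = 0.8, A[2,2] = 6.9, A[3,3] = 4.5
Tr(A) = 0.8 + 6.9 + 4.5 = 12.2

12.2


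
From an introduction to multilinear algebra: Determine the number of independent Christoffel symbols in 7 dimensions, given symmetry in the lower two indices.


Christoffel symbols Gamma^k_{ij} are symmetric in i,j, so there are d * d(d+1)/2 independent symbols.
d = 7
d(d+1)/2 = 7 * 8 / 2 = 28
Total = 7 * 28 = 196

196


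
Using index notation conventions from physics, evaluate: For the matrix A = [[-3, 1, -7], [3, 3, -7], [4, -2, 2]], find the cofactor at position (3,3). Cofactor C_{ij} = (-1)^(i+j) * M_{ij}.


To find cofactor C_{33}, delete row 3 and column 3.
The resulting 2x2 submatrix is: [[-3, 1], [3, 3]]
Minor M_{33} = -3*3 - 1*3
  = -9 - 3 = -12
Sign = (-1)^(3+3) = (-1)^6 = 1
Cofactor C_{33} = 1 * -12 = -12

-12


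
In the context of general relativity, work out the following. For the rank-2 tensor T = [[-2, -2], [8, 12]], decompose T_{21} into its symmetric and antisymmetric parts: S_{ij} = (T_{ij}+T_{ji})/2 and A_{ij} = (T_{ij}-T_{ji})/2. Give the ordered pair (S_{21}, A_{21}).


T_{21} = 8
T_{12} = -2
S_{21} = (8 + -2)/2 = 6/2 = 3
A_{21} = (8 - -2)/2 = 10/2 = 5
Check: S + A = 3 + 5 = 8 = T_{21}.

(3, 5)


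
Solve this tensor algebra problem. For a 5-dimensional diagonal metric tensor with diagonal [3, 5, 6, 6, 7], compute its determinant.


For a diagonal metric, the determinant is the product of diagonal entries.
Diagonal entries: 3, 5, 6, 6, 7
det(g) = 3 * 5 * 6 * 6 * 7 = 3780

3780


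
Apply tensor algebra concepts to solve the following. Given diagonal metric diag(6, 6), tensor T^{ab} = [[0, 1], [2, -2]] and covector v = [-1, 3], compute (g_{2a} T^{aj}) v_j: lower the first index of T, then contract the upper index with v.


Step 1: lower the first index. For a diagonal metric, g_{ia} T^{aj} = g_{ii} T^{ij} (no sum on i).
g_{22} = 6
S_2{}^1 = 6 * T^{21} = 6 * 2 = 12
S_2{}^2 = 6 * T^{22} = 6 * -2 = -12
Step 2: contract S_2{}^j with v_j.
S_2{}^1 * v_1 = 12 * -1 = -12
S_2{}^2 * v_2 = -12 * 3 = -36
Result = -12 + -36 = -48

-48


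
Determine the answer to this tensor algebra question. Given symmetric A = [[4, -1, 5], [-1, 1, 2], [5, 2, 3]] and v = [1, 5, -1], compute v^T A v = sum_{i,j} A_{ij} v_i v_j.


First compute Av:
(Av)_1 = 4*1 + -1*5 + 5*-1 = -6
(Av)_2 = -1*1 + 1*5 + 2*-1 = 2
(Av)_3 = 5*1 + 2*5 + 3*-1 = 12
Av = [-6, 2, 12]
Then v^T (Av) = 1*-6 + 5*2 + -1*12
= -6 + 10 + -12 = -8

-8


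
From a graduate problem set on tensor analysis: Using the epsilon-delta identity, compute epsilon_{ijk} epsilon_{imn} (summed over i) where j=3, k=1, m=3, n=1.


Using the identity: epsilon_{ijk} epsilon_{imn} = delta_{jm} delta_{kn} - delta_{jn} delta_{km}.
delta_{33} = 1
delta_{11} = 1
delta_{31} = 0
delta_{13} = 0
Result = 1 * 1 - 0 * 0 = 1 - 0 = 1

1


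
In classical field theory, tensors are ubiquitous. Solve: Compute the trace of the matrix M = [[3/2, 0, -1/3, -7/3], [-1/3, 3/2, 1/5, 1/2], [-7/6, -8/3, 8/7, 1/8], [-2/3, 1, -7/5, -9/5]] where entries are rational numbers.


The trace is the sum of diagonal entries.
Diagonal: M[1,1] = 3/2, M[2,2] = 3/2, M[3,3] = 8/7, M[4,4] = -9/5
Tr(M) = 3/2 + 3/2 + 8/7 + -9/5
Computing step by step:
After adding M[1,1]: 3/2
After adding M[2,2]: 3
After adding M[3,3]: 29/7
After adding M[4,4]: 82/35
Tr(M) = 82/35

82/35


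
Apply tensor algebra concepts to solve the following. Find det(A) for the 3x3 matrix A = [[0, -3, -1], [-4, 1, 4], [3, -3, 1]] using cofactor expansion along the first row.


Expanding along the first row, det(A) = a11*M_11 - a12*M_12 + a13*M_13, where M_1j is the (1,j) minor.
Minor M_11 = 1*1 - 4*-3 = 13
Minor M_12 = -4*1 - 4*3 = -16
Minor M_13 = -4*-3 - 1*3 = 9
det = 0*(13) - -3*(-16) + -1*(9)
    = 0 - 48 + -9
    = -57

-57


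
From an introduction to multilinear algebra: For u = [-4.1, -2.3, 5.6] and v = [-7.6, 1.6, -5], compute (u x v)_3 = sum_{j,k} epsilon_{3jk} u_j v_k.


(u x v)_3 = sum_{j,k} epsilon_{3jk} u_j v_k. Only permutations of (1,2,3) contribute; the two non-zero terms are:
eps_{312} u_1 v_2 = 1 * -4.1 * 1.6 = -6.56
eps_{321} u_2 v_1 = -1 * -2.3 * -7.6 = -17.48
(u x v)_3 = -24.04

-24.04


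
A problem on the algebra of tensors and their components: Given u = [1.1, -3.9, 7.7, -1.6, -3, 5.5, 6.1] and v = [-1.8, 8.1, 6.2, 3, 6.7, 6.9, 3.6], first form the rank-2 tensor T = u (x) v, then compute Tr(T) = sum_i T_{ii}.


The outer product gives T_{ij} = u_i v_j.
The trace (contraction) is Tr(T) = sum_i T_{ii} = sum_i u_i v_i.
Diagonal entries:
T_{11} = u_1 * v_1 = 1.1 * -1.8 = -1.98
T_{22} = u_2 * v_2 = -3.9 * 8.1 = -31.59
T_{33} = u_3 * v_3 = 7.7 * 6.2 = 47.74
T_{44} = u_4 * v_4 = -1.6 * 3 = -4.8
T_{55} = u_5 * v_5 = -3 * 6.7 = -20.1
T_{66} = u_6 * v_6 = 5.5 * 6.9 = 37.95
T_{77} = u_7 * v_7 = 6.1 * 3.6 = 21.96
Tr(T) = -1.98 + -31.59 + 47.74 + -4.8 + -20.1 + 37.95 + 21.96 = 49.18

49.18


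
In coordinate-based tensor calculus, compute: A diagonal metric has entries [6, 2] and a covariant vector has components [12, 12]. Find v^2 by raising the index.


To raise an index with a diagonal metric: v^i = v_i / g_{ii}.
For index 2: v_2 = 12, g_{22} = 2
v^2 = 12 / 2 = 6

6


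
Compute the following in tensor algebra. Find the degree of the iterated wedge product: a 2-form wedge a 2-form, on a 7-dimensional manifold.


The degree of a wedge product is the sum of the degrees of the individual forms.
Degrees: 2, 2
Total degree = 2 + 2 = 4

4


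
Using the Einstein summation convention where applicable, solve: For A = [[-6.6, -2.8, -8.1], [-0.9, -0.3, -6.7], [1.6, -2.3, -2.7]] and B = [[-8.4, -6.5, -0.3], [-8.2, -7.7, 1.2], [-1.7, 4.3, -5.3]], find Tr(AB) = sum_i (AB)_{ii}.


Tr(AB) = sum_i (AB)_{ii} where (AB)_{ii} = sum_k A_{ik} B_{ki}.
(AB)_{11} = -6.6*-8.4 + -2.8*-8.2 + -8.1*-1.7 = 92.17
(AB)_{22} = -0.9*-6.5 + -0.3*-7.7 + -6.7*4.3 = -20.65
(AB)_{33} = 1.6*-0.3 + -2.3*1.2 + -2.7*-5.3 = 11.07
Tr(AB) = 92.17 + -20.65 + 11.07 = 82.59

82.59


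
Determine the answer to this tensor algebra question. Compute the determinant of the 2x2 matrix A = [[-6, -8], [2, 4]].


For a 2x2 matrix [[a, b], [c, d]], det = a*d - b*c.
a = -6, b = -8, c = 2, d = 4
a*d = -6 * 4 = -24
b*c = -8 * 2 = -16
det = -24 - -16 = -8

-8


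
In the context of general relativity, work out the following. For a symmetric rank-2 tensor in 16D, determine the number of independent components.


A symmetric rank-2 tensor in d dimensions has d(d+1)/2 independent components.
d = 16
d(d+1)/2 = 16 * 17 / 2 = 272 / 2 = 136

136


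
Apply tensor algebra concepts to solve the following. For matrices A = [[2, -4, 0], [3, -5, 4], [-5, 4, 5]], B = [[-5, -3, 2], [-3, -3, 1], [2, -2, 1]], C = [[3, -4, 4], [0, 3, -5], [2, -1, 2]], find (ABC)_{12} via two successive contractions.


(ABC)_{12} = sum_m (AB)_{1m} C_{m2}. First compute row 1 of AB.
(AB)_{11} = 2*-5 + -4*-3 + 0*2 = 2
(AB)_{12} = 2*-3 + -4*-3 + 0*-2 = 6
(AB)_{13} = 2*2 + -4*1 + 0*1 = 0
Now contract with column 2 of C:
(AB)_{11} * C_{12} = 2 * -4 = -8
(AB)_{12} * C_{22} = 6 * 3 = 18
(AB)_{13} * C_{32} = 0 * -1 = 0
(ABC)_{12} = -8 + 18 + 0 = 10

10


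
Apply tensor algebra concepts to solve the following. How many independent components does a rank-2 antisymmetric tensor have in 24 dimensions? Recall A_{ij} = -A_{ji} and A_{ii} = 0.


An antisymmetric rank-2 tensor satisfies A_{ij} = -A_{ji}, so diagonal entries are zero.
The independent components are the upper-triangular entries: C(n, 2) = n(n-1)/2.
n = 24
C(24, 2) = 24 * 23 / 2 = 552 / 2 = 276

276


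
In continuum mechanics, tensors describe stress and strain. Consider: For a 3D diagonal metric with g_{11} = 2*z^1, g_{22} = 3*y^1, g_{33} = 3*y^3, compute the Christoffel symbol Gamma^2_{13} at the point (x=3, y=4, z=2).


For a diagonal metric, Gamma^k_{ij} = (1/2) g^{kk} (dg_{ik}/dx_j + dg_{jk}/dx_i - dg_{ij}/dx_k).
The metric is diagonal, so g_{ab} = 0 for a != b.
At the given point: g_{11} = 4, g_{22} = 12, g_{33} = 192
g^{22} = 1/12
dg_{12}/dx_3 = 0 (off-diagonal)
dg_{32}/dx_1 = 0 (off-diagonal)
dg_{13}/dx_2 = 0 (off-diagonal)
Numerator = 0 + 0 - 0 = 0
Gamma^2_{13} = 0 / (2 * 12) = 0

0


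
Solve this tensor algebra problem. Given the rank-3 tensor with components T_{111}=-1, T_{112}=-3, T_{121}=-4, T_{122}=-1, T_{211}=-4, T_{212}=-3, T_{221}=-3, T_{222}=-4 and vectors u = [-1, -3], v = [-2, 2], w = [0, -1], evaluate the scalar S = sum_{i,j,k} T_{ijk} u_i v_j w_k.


S = sum over i,j,k of T_{ijk} u_i v_j w_k. Expanding all 8 terms:
T_{111}*u_1*v_1*w_1 = -1*-1*-2*0 = 0  (running total: 0)
T_{112}*u_1*v_1*w_2 = -3*-1*-2*-1 = 6  (running total: 6)
T_{121}*u_1*v_2*w_1 = -4*-1*2*0 = 0  (running total: 6)
T_{122}*u_1*v_2*w_2 = -1*-1*2*-1 = -2  (running total: 4)
T_{211}*u_2*v_1*w_1 = -4*-3*-2*0 = 0  (running total: 4)
T_{212}*u_2*v_1*w_2 = -3*-3*-2*-1 = 18  (running total: 22)
T_{221}*u_2*v_2*w_1 = -3*-3*2*0 = 0  (running total: 22)
T_{222}*u_2*v_2*w_2 = -4*-3*2*-1 = -24  (running total: -2)
S = -2

-2


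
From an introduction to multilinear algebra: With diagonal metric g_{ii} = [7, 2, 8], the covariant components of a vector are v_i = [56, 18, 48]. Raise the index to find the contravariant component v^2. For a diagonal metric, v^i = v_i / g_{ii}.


To raise an index with a diagonal metric: v^i = v_i / g_{ii}.
For index 2: v_2 = 18, g_{22} = 2
v^2 = 18 / 2 = 9

9


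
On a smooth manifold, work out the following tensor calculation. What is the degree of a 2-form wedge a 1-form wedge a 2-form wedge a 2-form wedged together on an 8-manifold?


The degree of a wedge product is the sum of the degrees of the individual forms.
Degrees: 2, 1, 2, 2
Total degree = 2 + 1 + 2 + 2 = 7

7


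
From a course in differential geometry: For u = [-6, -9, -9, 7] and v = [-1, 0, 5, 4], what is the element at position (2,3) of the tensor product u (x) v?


The outer product entry T_{ij} = u_i * v_j.
We need i=2, j=3.
u_2 = -9, v_3 = 5
T_{2,3} = -9 * 5 = -45

-45


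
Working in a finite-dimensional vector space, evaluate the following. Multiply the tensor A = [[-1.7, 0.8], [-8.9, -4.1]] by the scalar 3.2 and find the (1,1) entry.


Scalar multiplication: (cA)_{ij} = c * A_{ij}.
c = 3.2
A_{11} = -1.7
(cA)_{11} = 3.2 * -1.7 = -5.44

-5.44


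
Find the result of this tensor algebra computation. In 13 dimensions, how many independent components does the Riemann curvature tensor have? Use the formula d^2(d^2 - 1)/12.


The Riemann tensor in d dimensions has d^2(d^2 - 1)/12 independent components.
d = 13, so d^2 = 169
d^2 - 1 = 168
d^2(d^2 - 1) = 169 * 168 = 28392
Divide by 12: 28392 / 12 = 2366

2366


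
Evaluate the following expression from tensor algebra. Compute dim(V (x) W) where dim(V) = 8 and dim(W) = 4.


The dimension of a tensor product is the product of dimensions.
dim(V) = 8, dim(W) = 4
dim(V (x) W) = 8 * 4 = 32

32


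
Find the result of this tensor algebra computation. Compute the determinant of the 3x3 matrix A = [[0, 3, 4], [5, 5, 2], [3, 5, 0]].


Expanding along the first row, det(A) = a11*M_11 - a12*M_12 + a13*M_13, where M_1j is the (1,j) minor.
Minor M_11 = 5*0 - 2*5 = -10
Minor M_12 = 5*0 - 2*3 = -6
Minor M_13 = 5*5 - 5*3 = 10
det = 0*(-10) - 3*(-6) + 4*(10)
    = 0 - -18 + 40
    = 58

58


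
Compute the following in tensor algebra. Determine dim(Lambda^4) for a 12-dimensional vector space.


The dimension of the space of p-forms on an n-dimensional space is C(n, p).
n = 12, p = 4
C(12, 4) = 12! / (4! * 8!) = 495

495


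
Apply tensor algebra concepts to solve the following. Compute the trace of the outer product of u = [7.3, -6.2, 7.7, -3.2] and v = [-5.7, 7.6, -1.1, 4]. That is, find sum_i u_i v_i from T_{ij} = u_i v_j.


The outer product gives T_{ij} = u_i v_j.
The trace (contraction) is Tr(T) = sum_i T_{ii} = sum_i u_i v_i.
Diagonal entries:
T_{11} = u_1 * v_1 = 7.3 * -5.7 = -41.61
T_{22} = u_2 * v_2 = -6.2 * 7.6 = -47.12
T_{33} = u_3 * v_3 = 7.7 * -1.1 = -8.47
T_{44} = u_4 * v_4 = -3.2 * 4 = -12.8
Tr(T) = -41.61 + -47.12 + -8.47 + -12.8 = -110

-110


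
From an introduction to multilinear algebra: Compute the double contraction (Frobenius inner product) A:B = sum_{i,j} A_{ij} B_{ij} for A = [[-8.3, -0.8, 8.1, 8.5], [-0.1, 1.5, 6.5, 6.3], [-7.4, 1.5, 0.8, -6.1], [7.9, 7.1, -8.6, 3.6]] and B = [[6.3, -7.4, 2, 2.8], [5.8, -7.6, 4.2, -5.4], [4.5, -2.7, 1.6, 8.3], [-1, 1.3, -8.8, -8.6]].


A:B = sum over all i,j of A_{ij} * B_{ij}.
Row 1: -8.3*6.3=-52.29, -0.8*-7.4=5.92, 8.1*2=16.2, 8.5*2.8=23.8 => row sum = -6.37
Row 2: -0.1*5.8=-0.58, 1.5*-7.6=-11.4, 6.5*4.2=27.3, 6.3*-5.4=-34.02 => row sum = -18.7
Row 3: -7.4*4.5=-33.3, 1.5*-2.7=-4.05, 0.8*1.6=1.28, -6.1*8.3=-50.63 => row sum = -86.7
Row 4: 7.9*-1=-7.9, 7.1*1.3=9.23, -8.6*-8.8=75.68, 3.6*-8.6=-30.96 => row sum = 46.05
Total = -6.37 + -18.7 + -86.7 + 46.05 = -65.72

-65.72


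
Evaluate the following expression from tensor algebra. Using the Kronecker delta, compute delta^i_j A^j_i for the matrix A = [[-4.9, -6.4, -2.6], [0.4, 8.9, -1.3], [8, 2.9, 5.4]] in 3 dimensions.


The contraction (trace) of a rank-2 tensor is the sum of its diagonal elements.
Diagonal entries: A[1,1] = -4.9, A[2,2] = 8.9, A[3,3] = 5.4
Tr(A) = -4.9 + 8.9 + 5.4 = 9.4

9.4


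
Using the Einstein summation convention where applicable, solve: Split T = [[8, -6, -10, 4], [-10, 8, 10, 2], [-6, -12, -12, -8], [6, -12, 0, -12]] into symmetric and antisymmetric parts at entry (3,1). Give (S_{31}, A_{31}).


T_{31} = -6
T_{13} = -10
S_{31} = (-6 + -10)/2 = -16/2 = -8
A_{31} = (-6 - -10)/2 = 4/2 = 2
Check: S + A = -8 + 2 = -6 = T_{31}.

(-8, 2)


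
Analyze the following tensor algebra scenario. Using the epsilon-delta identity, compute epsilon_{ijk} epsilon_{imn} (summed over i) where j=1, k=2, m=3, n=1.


Using the identity: epsilon_{ijk} epsilon_{imn} = delta_{jm} delta_{kn} - delta_{jn} delta_{km}.
delta_{13} = 0
delta_{21} = 0
delta_{11} = 1
delta_{23} = 0
Result = 0 * 0 - 1 * 0 = 0 - 0 = 0

0


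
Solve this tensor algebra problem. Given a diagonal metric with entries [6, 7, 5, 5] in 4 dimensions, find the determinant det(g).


For a diagonal metric, the determinant is the product of diagonal entries.
Diagonal entries: 6, 7, 5, 5
det(g) = 6 * 7 * 5 * 5 = 1050

1050


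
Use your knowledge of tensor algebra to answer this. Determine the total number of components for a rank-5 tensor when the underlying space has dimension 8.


The number of components of a rank-r tensor in d dimensions is d^r.
Here d = 8 and r = 5.
8^5 = 32768

32768


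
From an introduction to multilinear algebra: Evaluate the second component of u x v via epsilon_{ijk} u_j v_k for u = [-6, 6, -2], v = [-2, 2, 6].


(u x v)_2 = sum_{j,k} epsilon_{2jk} u_j v_k. Only permutations of (1,2,3) contribute; the two non-zero terms are:
eps_{213} u_1 v_3 = -1 * -6 * 6 = 36
eps_{231} u_3 v_1 = 1 * -2 * -2 = 4
(u x v)_2 = 40

40


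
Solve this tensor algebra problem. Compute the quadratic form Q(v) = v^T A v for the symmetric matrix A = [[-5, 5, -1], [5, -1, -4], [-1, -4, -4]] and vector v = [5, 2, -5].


First compute Av:
(Av)_1 = -5*5 + 5*2 + -1*-5 = -10
(Av)_2 = 5*5 + -1*2 + -4*-5 = 43
(Av)_3 = -1*5 + -4*2 + -4*-5 = 7
Av = [-10, 43, 7]
Then v^T (Av) = 5*-10 + 2*43 + -5*7
= -50 + 86 + -35 = 1

1


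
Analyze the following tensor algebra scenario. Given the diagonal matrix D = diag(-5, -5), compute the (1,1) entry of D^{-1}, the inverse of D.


For a diagonal matrix, the inverse has entries (D^{-1})_{ii} = 1/d_{ii}.
The diagonal entries are: d_{11} = -5, d_{22} = -5
We need (D^{-1})_{11} = 1/d_{11} = 1/-5 = -1/5

-1/5


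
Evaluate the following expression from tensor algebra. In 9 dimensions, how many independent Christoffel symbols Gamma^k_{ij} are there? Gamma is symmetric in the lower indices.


Christoffel symbols Gamma^k_{ij} are symmetric in i,j, so there are d * d(d+1)/2 independent symbols.
d = 9
d(d+1)/2 = 9 * 10 / 2 = 45
Total = 9 * 45 = 405

405


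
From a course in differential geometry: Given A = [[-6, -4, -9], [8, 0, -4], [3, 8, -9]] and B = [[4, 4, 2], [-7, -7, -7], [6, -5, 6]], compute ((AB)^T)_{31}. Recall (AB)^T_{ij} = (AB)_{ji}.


(AB)^T_{ij} = (AB)_{ji} = sum_k A_{jk} B_{ki}.
For i=3, j=1 we need (AB)_{13}:
A_{11} * B_{13} = -6 * 2 = -12
A_{12} * B_{23} = -4 * -7 = 28
A_{13} * B_{33} = -9 * 6 = -54
Sum = -12 + 28 + -54 = -38

-38


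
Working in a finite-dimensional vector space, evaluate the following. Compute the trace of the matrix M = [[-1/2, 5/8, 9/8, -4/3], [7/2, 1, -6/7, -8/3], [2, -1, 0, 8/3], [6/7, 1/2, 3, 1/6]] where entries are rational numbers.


The trace is the sum of diagonal entries.
Diagonal: M[1,1] = -1/2, M[2,2] = 1, M[3,3] = 0, M[4,4] = 1/6
Tr(M) = -1/2 + 1 + 0 + 1/6
Computing step by step:
After adding M[1,1]: -1/2
After adding M[2,2]: 1/2
After adding M[3,3]: 1/2
After adding M[4,4]: 2/3
Tr(M) = 2/3

2/3


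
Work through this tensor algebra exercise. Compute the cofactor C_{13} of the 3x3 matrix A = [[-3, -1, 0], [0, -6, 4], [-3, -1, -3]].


To find cofactor C_{13}, delete row 1 and column 3.
The resulting 2x2 submatrix is: [[0, -6], [-3, -1]]
Minor M_{13} = 0*-1 - -6*-3
  = 0 - 18 = -18
Sign = (-1)^(1+3) = (-1)^4 = 1
Cofactor C_{13} = 1 * -18 = -18

-18


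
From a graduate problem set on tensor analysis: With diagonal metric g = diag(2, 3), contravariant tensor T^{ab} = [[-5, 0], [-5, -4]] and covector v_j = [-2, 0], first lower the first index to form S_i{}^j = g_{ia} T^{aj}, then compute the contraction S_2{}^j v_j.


Step 1: lower the first index. For a diagonal metric, g_{ia} T^{aj} = g_{ii} T^{ij} (no sum on i).
g_{22} = 3
S_2{}^1 = 3 * T^{21} = 3 * -5 = -15
S_2{}^2 = 3 * T^{22} = 3 * -4 = -12
Step 2: contract S_2{}^j with v_j.
S_2{}^1 * v_1 = -15 * -2 = 30
S_2{}^2 * v_2 = -12 * 0 = 0
Result = 30 + 0 = 30

30


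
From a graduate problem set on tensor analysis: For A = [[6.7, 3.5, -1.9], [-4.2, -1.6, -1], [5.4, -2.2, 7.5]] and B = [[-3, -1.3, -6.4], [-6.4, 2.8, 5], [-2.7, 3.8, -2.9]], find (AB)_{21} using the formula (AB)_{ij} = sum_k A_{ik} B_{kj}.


(AB)_{ij} = sum_k A_{ik} B_{kj}.
For i=2, j=1:
A_{21} * B_{11} = -4.2 * -3 = 12.6
A_{22} * B_{21} = -1.6 * -6.4 = 10.24
A_{23} * B_{31} = -1 * -2.7 = 2.7
Sum = 12.6 + 10.24 + 2.7 = 25.54

25.54


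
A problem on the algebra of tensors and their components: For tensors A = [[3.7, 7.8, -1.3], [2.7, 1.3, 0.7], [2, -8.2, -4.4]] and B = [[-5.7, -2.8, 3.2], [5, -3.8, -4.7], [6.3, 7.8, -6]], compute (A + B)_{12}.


Tensor addition is component-wise: (A + B)_{ij} = A_{ij} + B_{ij}.
A_{12} = 7.8
B_{12} = -2.8
(A + B)_{12} = 7.8 + -2.8 = 5

5


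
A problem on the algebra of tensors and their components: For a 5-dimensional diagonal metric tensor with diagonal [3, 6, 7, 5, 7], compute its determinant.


For a diagonal metric, the determinant is the product of diagonal entries.
Diagonal entries: 3, 6, 7, 5, 7
det(g) = 3 * 6 * 7 * 5 * 7 = 4410

4410


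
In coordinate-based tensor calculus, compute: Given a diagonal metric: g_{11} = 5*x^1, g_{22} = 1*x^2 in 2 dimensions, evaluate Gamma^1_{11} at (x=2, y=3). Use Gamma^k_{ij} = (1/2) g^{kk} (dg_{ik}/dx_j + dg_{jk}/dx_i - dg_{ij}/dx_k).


For a diagonal metric, Gamma^k_{ij} = (1/2) g^{kk} (dg_{ik}/dx_j + dg_{jk}/dx_i - dg_{ij}/dx_k).
The metric is diagonal, so g_{ab} = 0 for a != b.
At the given point: g_{11} = 10, g_{22} = 4
g^{11} = 1/10
dg_{11}/dx_1 = dg_{11}/dx_1 = 5
dg_{11}/dx_1 = dg_{11}/dx_1 = 5
dg_{11}/dx_1 = dg_{11}/dx_1 = 5
Numerator = 5 + 5 - 5 = 5
Gamma^1_{11} = 5 / (2 * 10) = 1/4

1/4


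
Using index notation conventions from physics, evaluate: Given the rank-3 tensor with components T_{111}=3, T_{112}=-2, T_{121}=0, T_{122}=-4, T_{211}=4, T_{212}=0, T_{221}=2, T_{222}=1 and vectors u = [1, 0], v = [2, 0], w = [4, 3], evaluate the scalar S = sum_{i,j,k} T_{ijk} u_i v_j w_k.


S = sum over i,j,k of T_{ijk} u_i v_j w_k. Expanding all 8 terms:
T_{111}*u_1*v_1*w_1 = 3*1*2*4 = 24  (running total: 24)
T_{112}*u_1*v_1*w_2 = -2*1*2*3 = -12  (running total: 12)
T_{121}*u_1*v_2*w_1 = 0*1*0*4 = 0  (running total: 12)
T_{122}*u_1*v_2*w_2 = -4*1*0*3 = 0  (running total: 12)
T_{211}*u_2*v_1*w_1 = 4*0*2*4 = 0  (running total: 12)
T_{212}*u_2*v_1*w_2 = 0*0*2*3 = 0  (running total: 12)
T_{221}*u_2*v_2*w_1 = 2*0*0*4 = 0  (running total: 12)
T_{222}*u_2*v_2*w_2 = 1*0*0*3 = 0  (running total: 12)
S = 12

12


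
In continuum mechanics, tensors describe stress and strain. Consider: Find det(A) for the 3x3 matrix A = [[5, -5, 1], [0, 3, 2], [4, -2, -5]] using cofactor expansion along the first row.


Expanding along the first row, det(A) = a11*M_11 - a12*M_12 + a13*M_13, where M_1j is the (1,j) minor.
Minor M_11 = 3*-5 - 2*-2 = -11
Minor M_12 = 0*-5 - 2*4 = -8
Minor M_13 = 0*-2 - 3*4 = -12
det = 5*(-11) - -5*(-8) + 1*(-12)
    = -55 - 40 + -12
    = -107

-107


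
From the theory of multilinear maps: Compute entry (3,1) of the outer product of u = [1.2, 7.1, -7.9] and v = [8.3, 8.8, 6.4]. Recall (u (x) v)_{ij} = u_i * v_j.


The outer product entry T_{ij} = u_i * v_j.
We need i=3, j=1.
u_3 = -7.9, v_1 = 8.3
T_{3,1} = -7.9 * 8.3 = -65.57

-65.57


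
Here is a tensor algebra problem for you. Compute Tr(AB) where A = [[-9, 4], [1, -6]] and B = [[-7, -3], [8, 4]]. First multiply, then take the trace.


Tr(AB) = sum_i (AB)_{ii} where (AB)_{ii} = sum_k A_{ik} B_{ki}.
(AB)_{11} = -9*-7 + 4*8 = 95
(AB)_{22} = 1*-3 + -6*4 = -27
Tr(AB) = 95 + -27 = 68

68


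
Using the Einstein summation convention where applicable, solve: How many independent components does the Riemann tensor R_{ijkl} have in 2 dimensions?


The Riemann tensor in d dimensions has d^2(d^2 - 1)/12 independent components.
d = 2, so d^2 = 4
d^2 - 1 = 3
d^2(d^2 - 1) = 4 * 3 = 12
Divide by 12: 12 / 12 = 1

1


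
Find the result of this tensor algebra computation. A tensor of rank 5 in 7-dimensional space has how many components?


The number of components of a rank-r tensor in d dimensions is d^r.
Here d = 7 and r = 5.
7^5 = 16807

16807


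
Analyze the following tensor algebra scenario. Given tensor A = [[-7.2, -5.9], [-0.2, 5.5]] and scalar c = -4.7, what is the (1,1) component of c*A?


Scalar multiplication: (cA)_{ij} = c * A_{ij}.
c = -4.7
A_{11} = -7.2
(cA)_{11} = -4.7 * -7.2 = 33.84

33.84


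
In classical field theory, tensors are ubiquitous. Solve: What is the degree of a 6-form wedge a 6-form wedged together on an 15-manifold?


The degree of a wedge product is the sum of the degrees of the individual forms.
Degrees: 6, 6
Total degree = 6 + 6 = 12

12


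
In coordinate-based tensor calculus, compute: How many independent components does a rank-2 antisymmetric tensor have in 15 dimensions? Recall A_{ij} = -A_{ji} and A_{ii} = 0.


An antisymmetric rank-2 tensor satisfies A_{ij} = -A_{ji}, so diagonal entries are zero.
The independent components are the upper-triangular entries: C(n, 2) = n(n-1)/2.
n = 15
C(15, 2) = 15 * 14 / 2 = 210 / 2 = 105

105


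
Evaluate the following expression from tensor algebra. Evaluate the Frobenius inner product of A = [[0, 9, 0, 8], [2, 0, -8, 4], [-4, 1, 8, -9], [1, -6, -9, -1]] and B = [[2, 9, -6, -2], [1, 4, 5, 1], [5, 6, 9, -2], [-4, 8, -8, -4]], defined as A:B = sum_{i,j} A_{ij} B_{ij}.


A:B = sum over all i,j of A_{ij} * B_{ij}.
Row 1: 0*2=0, 9*9=81, 0*-6=0, 8*-2=-16 => row sum = 65
Row 2: 2*1=2, 0*4=0, -8*5=-40, 4*1=4 => row sum = -34
Row 3: -4*5=-20, 1*6=6, 8*9=72, -9*-2=18 => row sum = 76
Row 4: 1*-4=-4, -6*8=-48, -9*-8=72, -1*-4=4 => row sum = 24
Total = 65 + -34 + 76 + 24 = 131

131


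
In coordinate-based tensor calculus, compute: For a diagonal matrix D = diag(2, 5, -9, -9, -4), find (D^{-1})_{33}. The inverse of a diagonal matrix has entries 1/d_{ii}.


For a diagonal matrix, the inverse has entries (D^{-1})_{ii} = 1/d_{ii}.
The diagonal entries are: d_{11} = 2, d_{22} = 5, d_{33} = -9, d_{44} = -9, d_{55} = -4
We need (D^{-1})_{33} = 1/d_{33} = 1/-9 = -1/9

-1/9


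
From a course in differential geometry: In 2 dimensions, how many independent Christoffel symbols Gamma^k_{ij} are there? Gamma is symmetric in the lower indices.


Christoffel symbols Gamma^k_{ij} are symmetric in i,j, so there are d * d(d+1)/2 independent symbols.
d = 2
d(d+1)/2 = 2 * 3 / 2 = 3
Total = 2 * 3 = 6

6


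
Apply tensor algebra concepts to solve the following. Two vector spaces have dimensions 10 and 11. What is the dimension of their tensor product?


The dimension of a tensor product is the product of dimensions.
dim(V) = 10, dim(W) = 11
dim(V (x) W) = 10 * 11 = 110

110


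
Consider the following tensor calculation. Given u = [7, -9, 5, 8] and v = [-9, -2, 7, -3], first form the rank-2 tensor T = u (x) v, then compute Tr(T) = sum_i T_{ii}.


The outer product gives T_{ij} = u_i v_j.
The trace (contraction) is Tr(T) = sum_i T_{ii} = sum_i u_i v_i.
Diagonal entries:
T_{11} = u_1 * v_1 = 7 * -9 = -63
T_{22} = u_2 * v_2 = -9 * -2 = 18
T_{33} = u_3 * v_3 = 5 * 7 = 35
T_{44} = u_4 * v_4 = 8 * -3 = -24
Tr(T) = -63 + 18 + 35 + -24 = -34

-34


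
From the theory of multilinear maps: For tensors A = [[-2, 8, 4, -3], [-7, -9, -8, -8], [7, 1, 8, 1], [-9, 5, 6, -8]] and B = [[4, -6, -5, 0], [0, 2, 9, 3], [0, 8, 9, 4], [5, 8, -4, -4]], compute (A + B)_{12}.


Tensor addition is component-wise: (A + B)_{ij} = A_{ij} + B_{ij}.
A_{12} = 8
B_{12} = -6
(A + B)_{12} = 8 + -6 = 2

2


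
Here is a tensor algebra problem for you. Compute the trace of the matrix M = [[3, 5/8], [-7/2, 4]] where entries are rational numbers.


The trace is the sum of diagonal entries.
Diagonal: M[1,1] = 3, M[2,2] = 4
Tr(M) = 3 + 4
Computing step by step:
After adding M[1,1]: 3
After adding M[2,2]: 7
Tr(M) = 7

7


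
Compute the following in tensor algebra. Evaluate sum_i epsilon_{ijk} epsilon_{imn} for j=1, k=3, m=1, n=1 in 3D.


Using the identity: epsilon_{ijk} epsilon_{imn} = delta_{jm} delta_{kn} - delta_{jn} delta_{km}.
delta_{11} = 1
delta_{31} = 0
delta_{11} = 1
delta_{31} = 0
Result = 1 * 0 - 1 * 0 = 0 - 0 = 0

0


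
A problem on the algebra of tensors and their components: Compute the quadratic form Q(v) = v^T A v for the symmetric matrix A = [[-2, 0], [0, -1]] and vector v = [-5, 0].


First compute Av:
(Av)_1 = -2*-5 + 0*0 = 10
(Av)_2 = 0*-5 + -1*0 = 0
Av = [10, 0]
Then v^T (Av) = -5*10 + 0*0
= -50 + 0 = -50

-50


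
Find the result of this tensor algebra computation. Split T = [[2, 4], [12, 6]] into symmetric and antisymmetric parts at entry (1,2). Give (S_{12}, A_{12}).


T_{12} = 4
T_{21} = 12
S_{12} = (4 + 12)/2 = 16/2 = 8
A_{12} = (4 - 12)/2 = -8/2 = -4
Check: S + A = 8 + -4 = 4 = T_{12}.

(8, -4)


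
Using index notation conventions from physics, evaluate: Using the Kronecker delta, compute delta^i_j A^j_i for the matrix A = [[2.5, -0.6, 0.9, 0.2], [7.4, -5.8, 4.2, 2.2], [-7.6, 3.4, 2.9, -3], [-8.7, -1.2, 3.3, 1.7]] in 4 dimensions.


The contraction (trace) of a rank-2 tensor is the sum of its diagonal elements.
Diagonal entries: A[1,1] = 2.5, A[2,2] = -5.8, A[3,3] = 2.9, A[4,4] = 1.7
Tr(A) = 2.5 + -5.8 + 2.9 + 1.7 = 1.3

1.3


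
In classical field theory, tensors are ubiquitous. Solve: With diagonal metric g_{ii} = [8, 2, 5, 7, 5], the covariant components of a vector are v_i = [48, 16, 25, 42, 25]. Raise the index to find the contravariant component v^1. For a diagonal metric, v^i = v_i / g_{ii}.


To raise an index with a diagonal metric: v^i = v_i / g_{ii}.
For index 1: v_1 = 48, g_{11} = 8
v^1 = 48 / 8 = 6

6


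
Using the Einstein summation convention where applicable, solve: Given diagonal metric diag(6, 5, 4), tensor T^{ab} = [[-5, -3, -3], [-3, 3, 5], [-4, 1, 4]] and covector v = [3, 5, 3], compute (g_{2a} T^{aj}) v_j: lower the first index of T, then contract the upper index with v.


Step 1: lower the first index. For a diagonal metric, g_{ia} T^{aj} = g_{ii} T^{ij} (no sum on i).
g_{22} = 5
S_2{}^1 = 5 * T^{21} = 5 * -3 = -15
S_2{}^2 = 5 * T^{22} = 5 * 3 = 15
S_2{}^3 = 5 * T^{23} = 5 * 5 = 25
Step 2: contract S_2{}^j with v_j.
S_2{}^1 * v_1 = -15 * 3 = -45
S_2{}^2 * v_2 = 15 * 5 = 75
S_2{}^3 * v_3 = 25 * 3 = 75
Result = -45 + 75 + 75 = 105

105


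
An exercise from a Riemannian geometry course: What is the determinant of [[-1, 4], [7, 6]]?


For a 2x2 matrix [[a, b], [c, d]], det = a*d - b*c.
a = -1, b = 4, c = 7, d = 6
a*d = -1 * 6 = -6
b*c = 4 * 7 = 28
det = -6 - 28 = -34

-34


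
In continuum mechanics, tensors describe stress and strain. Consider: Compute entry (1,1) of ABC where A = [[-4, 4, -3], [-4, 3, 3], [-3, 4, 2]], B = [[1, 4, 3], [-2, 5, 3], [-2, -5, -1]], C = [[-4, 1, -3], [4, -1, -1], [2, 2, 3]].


(ABC)_{11} = sum_m (AB)_{1m} C_{m1}. First compute row 1 of AB.
(AB)_{11} = -4*1 + 4*-2 + -3*-2 = -6
(AB)_{12} = -4*4 + 4*5 + -3*-5 = 19
(AB)_{13} = -4*3 + 4*3 + -3*-1 = 3
Now contract with column 1 of C:
(AB)_{11} * C_{11} = -6 * -4 = 24
(AB)_{12} * C_{21} = 19 * 4 = 76
(AB)_{13} * C_{31} = 3 * 2 = 6
(ABC)_{11} = 24 + 76 + 6 = 106

106


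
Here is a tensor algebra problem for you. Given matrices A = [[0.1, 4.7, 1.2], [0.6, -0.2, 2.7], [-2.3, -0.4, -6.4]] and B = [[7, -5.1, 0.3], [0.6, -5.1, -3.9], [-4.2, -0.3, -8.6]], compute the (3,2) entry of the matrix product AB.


(AB)_{ij} = sum_k A_{ik} B_{kj}.
For i=3, j=2:
A_{31} * B_{12} = -2.3 * -5.1 = 11.73
A_{32} * B_{22} = -0.4 * -5.1 = 2.04
A_{33} * B_{32} = -6.4 * -0.3 = 1.92
Sum = 11.73 + 2.04 + 1.92 = 15.69

15.69


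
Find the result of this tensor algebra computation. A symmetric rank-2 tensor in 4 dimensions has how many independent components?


A symmetric rank-2 tensor in d dimensions has d(d+1)/2 independent components.
d = 4
d(d+1)/2 = 4 * 5 / 2 = 20 / 2 = 10

10


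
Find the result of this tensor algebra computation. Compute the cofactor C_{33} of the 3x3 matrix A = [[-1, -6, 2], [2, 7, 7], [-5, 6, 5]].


To find cofactor C_{33}, delete row 3 and column 3.
The resulting 2x2 submatrix is: [[-1, -6], [2, 7]]
Minor M_{33} = -1*7 - -6*2
  = -7 - -12 = 5
Sign = (-1)^(3+3) = (-1)^6 = 1
Cofactor C_{33} = 1 * 5 = 5

5


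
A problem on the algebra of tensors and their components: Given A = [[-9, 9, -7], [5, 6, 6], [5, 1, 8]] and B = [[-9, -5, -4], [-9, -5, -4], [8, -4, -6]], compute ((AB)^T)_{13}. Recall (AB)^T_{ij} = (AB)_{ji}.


(AB)^T_{ij} = (AB)_{ji} = sum_k A_{jk} B_{ki}.
For i=1, j=3 we need (AB)_{31}:
A_{31} * B_{11} = 5 * -9 = -45
A_{32} * B_{21} = 1 * -9 = -9
A_{33} * B_{31} = 8 * 8 = 64
Sum = -45 + -9 + 64 = 10

10


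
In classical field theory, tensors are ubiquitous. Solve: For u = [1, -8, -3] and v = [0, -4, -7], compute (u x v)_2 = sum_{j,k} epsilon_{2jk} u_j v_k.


(u x v)_2 = sum_{j,k} epsilon_{2jk} u_j v_k. Only permutations of (1,2,3) contribute; the two non-zero terms are:
eps_{213} u_1 v_3 = -1 * 1 * -7 = 7
eps_{231} u_3 v_1 = 1 * -3 * 0 = 0
(u x v)_2 = 7

7


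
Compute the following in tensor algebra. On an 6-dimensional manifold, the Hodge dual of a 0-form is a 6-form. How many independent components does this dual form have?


The Hodge dual of a p-form on an n-dimensional manifold is an (n-p)-form.
n = 6, p = 0, so dual degree = 6 - 0 = 6
The number of components is C(n, n-p) = C(6, 6) = 1

1


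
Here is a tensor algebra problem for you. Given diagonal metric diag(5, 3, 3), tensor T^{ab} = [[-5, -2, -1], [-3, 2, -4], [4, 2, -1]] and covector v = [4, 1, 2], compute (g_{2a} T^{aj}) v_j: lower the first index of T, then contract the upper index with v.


Step 1: lower the first index. For a diagonal metric, g_{ia} T^{aj} = g_{ii} T^{ij} (no sum on i).
g_{22} = 3
S_2{}^1 = 3 * T^{21} = 3 * -3 = -9
S_2{}^2 = 3 * T^{22} = 3 * 2 = 6
S_2{}^3 = 3 * T^{23} = 3 * -4 = -12
Step 2: contract S_2{}^j with v_j.
S_2{}^1 * v_1 = -9 * 4 = -36
S_2{}^2 * v_2 = 6 * 1 = 6
S_2{}^3 * v_3 = -12 * 2 = -24
Result = -36 + 6 + -24 = -54

-54


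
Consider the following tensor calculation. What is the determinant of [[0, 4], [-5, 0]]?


For a 2x2 matrix [[a, b], [c, d]], det = a*d - b*c.
a = 0, b = 4, c = -5, d = 0
a*d = 0 * 0 = 0
b*c = 4 * -5 = -20
det = 0 - -20 = 20

20


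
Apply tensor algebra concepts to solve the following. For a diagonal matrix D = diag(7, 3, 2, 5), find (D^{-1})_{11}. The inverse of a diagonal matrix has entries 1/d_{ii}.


For a diagonal matrix, the inverse has entries (D^{-1})_{ii} = 1/d_{ii}.
The diagonal entries are: d_{11} = 7, d_{22} = 3, d_{33} = 2, d_{44} = 5
We need (D^{-1})_{11} = 1/d_{11} = 1/7 = 1/7

1/7
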